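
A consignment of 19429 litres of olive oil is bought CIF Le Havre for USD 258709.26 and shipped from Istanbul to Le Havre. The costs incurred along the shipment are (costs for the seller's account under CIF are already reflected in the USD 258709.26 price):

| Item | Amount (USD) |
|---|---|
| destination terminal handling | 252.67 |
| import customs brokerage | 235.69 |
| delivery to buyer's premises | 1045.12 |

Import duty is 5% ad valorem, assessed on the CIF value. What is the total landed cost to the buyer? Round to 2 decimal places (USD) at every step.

CIF: the seller pays costs through ocean freight and marine insurance to the destination port.
The CIF price already equals the CIF value: 258709.26
Import duty = 258709.26 × 5% = 12935.46
Buyer bears: destination terminal 252.67 + brokerage 235.69 + delivery 1045.12 + duty 12935.46 = 14468.94
Landed cost = invoice 258709.26 + 14468.94 = 273178.20

Total landed cost: USD 273178.20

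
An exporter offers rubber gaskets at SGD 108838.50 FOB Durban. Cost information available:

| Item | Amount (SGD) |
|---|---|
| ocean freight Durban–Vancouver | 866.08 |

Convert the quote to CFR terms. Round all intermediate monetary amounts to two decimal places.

From FOB to CFR, the seller additionally bears: freight.
CFR price = 108838.50 + 866.08 = 109704.58

CFR price: SGD 109704.58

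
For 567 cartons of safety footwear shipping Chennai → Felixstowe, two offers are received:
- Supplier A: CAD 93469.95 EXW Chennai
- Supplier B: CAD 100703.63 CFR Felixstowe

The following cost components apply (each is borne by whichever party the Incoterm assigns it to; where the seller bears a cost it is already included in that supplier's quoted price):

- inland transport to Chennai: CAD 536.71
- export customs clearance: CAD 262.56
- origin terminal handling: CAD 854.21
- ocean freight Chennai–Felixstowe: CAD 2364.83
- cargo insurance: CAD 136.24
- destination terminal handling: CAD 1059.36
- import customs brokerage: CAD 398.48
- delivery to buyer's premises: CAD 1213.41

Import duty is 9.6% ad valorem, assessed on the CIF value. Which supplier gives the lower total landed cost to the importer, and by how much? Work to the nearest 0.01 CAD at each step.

Supplier A is cheaper by CAD 3524.05

Supplier A (EXW):
CIF value = EXW price + inland to port + export clearance + origin terminal + freight + insurance = 93469.95 + 536.71 + 262.56 + 854.21 + 2364.83 + 136.24 = 97624.50
Import duty = 97624.50 × 9.6% = 9371.95
Buyer bears (A): 536.71 + 262.56 + 854.21 + 2364.83 + 136.24 + 1059.36 + 398.48 + 1213.41 = 6825.80
Landed cost (A) = invoice 93469.95 + 6825.80 + duty 9371.95 = 109667.70
Supplier B (CFR):
CIF value = CFR price + insurance = 100703.63 + 136.24 = 100839.87
Import duty = 100839.87 × 9.6% = 9680.63
Buyer bears (B): 136.24 + 1059.36 + 398.48 + 1213.41 = 2807.49
Landed cost (B) = invoice 100703.63 + 2807.49 + duty 9680.63 = 113191.75
Difference = |109667.70 − 113191.75| = 3524.05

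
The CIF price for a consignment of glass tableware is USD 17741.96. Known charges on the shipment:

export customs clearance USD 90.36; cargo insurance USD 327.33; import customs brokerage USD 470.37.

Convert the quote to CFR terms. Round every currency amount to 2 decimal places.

CFR price: USD 17414.63

Not relevant to the conversion: export clearance — on the seller under both CIF and CFR; already in the CIF price and stays in the CFR price. brokerage — on the buyer under both terms; not part of either seller's price.
From CIF to CFR, the seller no longer bears: insurance.
CFR price = 17741.96 − 327.33 = 17414.63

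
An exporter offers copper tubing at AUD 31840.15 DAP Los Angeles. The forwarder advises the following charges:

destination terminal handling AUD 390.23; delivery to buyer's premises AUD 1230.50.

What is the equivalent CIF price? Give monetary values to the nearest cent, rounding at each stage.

CIF price: AUD 30219.42

From DAP to CIF, the seller no longer bears: destination terminal, delivery.
CIF price = 31840.15 − 390.23 − 1230.50 = 30219.42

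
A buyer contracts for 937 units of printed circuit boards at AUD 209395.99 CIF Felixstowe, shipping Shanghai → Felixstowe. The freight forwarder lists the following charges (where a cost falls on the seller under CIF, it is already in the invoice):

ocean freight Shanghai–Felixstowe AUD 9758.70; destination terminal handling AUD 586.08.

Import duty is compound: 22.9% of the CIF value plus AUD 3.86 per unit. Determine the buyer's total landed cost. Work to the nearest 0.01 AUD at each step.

CIF: the seller pays costs through ocean freight and marine insurance to the destination port.
Already in the invoice (seller's account under CIF): freight — exclude.
The CIF price already equals the CIF value: 209395.99
Ad valorem component: 209395.99 × 22.9% = 47951.68
Specific component: 937 × 3.86 = 3616.82
Import duty = 47951.68 + 3616.82 = 51568.50
Buyer bears: destination terminal 586.08 + duty 51568.50 = 52154.58
Landed cost = invoice 209395.99 + 52154.58 = 261550.57

Total landed cost: AUD 261550.57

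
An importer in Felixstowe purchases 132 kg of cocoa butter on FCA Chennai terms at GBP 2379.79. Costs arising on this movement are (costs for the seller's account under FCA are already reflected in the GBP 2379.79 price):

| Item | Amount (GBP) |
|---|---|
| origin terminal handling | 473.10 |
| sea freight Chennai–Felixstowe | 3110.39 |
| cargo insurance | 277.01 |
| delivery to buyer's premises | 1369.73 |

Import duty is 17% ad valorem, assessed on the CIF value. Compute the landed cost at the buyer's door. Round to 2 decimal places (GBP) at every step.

Total landed cost: GBP 8670.87

FCA: the seller delivers export-cleared goods to the carrier; the buyer bears costs from that point.
CIF value = FCA price + origin terminal + freight + insurance = 2379.79 + 473.10 + 3110.39 + 277.01 = 6240.29
Import duty = 6240.29 × 17% = 1060.85
Buyer bears: origin terminal 473.10 + freight 3110.39 + insurance 277.01 + delivery 1369.73 + duty 1060.85 = 6291.08
Landed cost = invoice 2379.79 + 6291.08 = 8670.87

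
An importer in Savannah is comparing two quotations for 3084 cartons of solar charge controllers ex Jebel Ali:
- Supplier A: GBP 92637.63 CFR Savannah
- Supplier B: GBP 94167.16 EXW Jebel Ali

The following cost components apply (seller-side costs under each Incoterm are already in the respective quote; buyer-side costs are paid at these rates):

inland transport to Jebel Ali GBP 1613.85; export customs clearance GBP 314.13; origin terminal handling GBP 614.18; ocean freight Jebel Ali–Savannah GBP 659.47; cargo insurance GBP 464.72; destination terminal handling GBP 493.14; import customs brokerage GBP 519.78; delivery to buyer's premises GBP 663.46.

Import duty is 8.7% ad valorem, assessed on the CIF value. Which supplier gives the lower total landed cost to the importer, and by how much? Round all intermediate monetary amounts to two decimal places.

Supplier A (CFR):
CIF value = CFR price + insurance = 92637.63 + 464.72 = 93102.35
Import duty = 93102.35 × 8.7% = 8099.90
Buyer bears (A): 464.72 + 493.14 + 519.78 + 663.46 = 2141.10
Landed cost (A) = invoice 92637.63 + 2141.10 + duty 8099.90 = 102878.63
Supplier B (EXW):
CIF value = EXW price + inland to port + export clearance + origin terminal + freight + insurance = 94167.16 + 1613.85 + 314.13 + 614.18 + 659.47 + 464.72 = 97833.51
Import duty = 97833.51 × 8.7% = 8511.52
Buyer bears (B): 1613.85 + 314.13 + 614.18 + 659.47 + 464.72 + 493.14 + 519.78 + 663.46 = 5342.73
Landed cost (B) = invoice 94167.16 + 5342.73 + duty 8511.52 = 108021.41
Difference = |102878.63 − 108021.41| = 5142.78

Supplier A is cheaper by GBP 5142.78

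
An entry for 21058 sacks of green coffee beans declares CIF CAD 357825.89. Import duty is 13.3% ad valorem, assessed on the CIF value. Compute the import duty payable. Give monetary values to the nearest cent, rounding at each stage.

Import duty = 357825.89 × 13.3% = 47590.84

Import duty: CAD 47590.84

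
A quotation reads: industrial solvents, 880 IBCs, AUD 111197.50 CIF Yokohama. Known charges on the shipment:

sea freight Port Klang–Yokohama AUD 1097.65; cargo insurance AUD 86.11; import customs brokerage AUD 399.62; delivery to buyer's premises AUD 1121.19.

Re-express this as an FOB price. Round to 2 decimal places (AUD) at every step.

Not relevant to the conversion: delivery, brokerage — on the buyer under both terms; not part of either seller's price.
From CIF to FOB, the seller no longer bears: freight, insurance.
FOB price = 111197.50 − 1097.65 − 86.11 = 110013.74

FOB price: AUD 110013.74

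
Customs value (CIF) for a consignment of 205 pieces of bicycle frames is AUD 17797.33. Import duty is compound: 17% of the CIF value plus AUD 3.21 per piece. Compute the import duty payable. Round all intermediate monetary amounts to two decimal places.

Ad valorem component: 17797.33 × 17% = 3025.55
Specific component: 205 × 3.21 = 658.05
Import duty = 3025.55 + 658.05 = 3683.60

Import duty: AUD 3683.60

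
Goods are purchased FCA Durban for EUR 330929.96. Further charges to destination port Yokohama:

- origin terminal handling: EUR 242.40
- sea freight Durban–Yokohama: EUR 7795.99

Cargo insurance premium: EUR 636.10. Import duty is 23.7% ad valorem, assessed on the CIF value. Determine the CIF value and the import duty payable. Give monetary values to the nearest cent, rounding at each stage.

CIF = FCA price + pre-shipment costs + freight + insurance
CIF = 330929.96 + 242.40 + 7795.99 + 636.10 = 339604.45
Import duty = 339604.45 × 23.7% = 80486.25

CIF value: EUR 339604.45; import duty: EUR 80486.25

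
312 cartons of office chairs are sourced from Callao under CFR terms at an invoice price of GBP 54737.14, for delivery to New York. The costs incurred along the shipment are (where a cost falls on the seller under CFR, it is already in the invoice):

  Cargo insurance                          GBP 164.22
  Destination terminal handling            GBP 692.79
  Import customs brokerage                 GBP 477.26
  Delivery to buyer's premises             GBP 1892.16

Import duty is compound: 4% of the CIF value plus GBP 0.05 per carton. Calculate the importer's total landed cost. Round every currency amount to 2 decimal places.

CFR: the seller pays costs through ocean freight to the destination port, but not insurance.
CIF value = CFR price + insurance = 54737.14 + 164.22 = 54901.36
Ad valorem component: 54901.36 × 4% = 2196.05
Specific component: 312 × 0.05 = 15.60
Import duty = 2196.05 + 15.60 = 2211.65
Buyer bears: insurance 164.22 + destination terminal 692.79 + brokerage 477.26 + delivery 1892.16 + duty 2211.65 = 5438.08
Landed cost = invoice 54737.14 + 5438.08 = 60175.22

Total landed cost: GBP 60175.22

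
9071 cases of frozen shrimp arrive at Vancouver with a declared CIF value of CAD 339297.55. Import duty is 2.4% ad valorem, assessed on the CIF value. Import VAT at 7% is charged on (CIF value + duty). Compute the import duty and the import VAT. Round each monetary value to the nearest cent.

Import duty: CAD 8143.14; import VAT: CAD 24320.85

Import duty = 339297.55 × 2.4% = 8143.14
VAT base = CIF + duty = 339297.55 + 8143.14 = 347440.69
Import VAT = 347440.69 × 7% = 24320.85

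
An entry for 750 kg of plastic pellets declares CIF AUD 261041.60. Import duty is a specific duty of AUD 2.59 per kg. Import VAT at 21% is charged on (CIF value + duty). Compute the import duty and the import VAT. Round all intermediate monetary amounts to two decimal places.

Import duty = 750 × 2.59 = 1942.50
VAT base = CIF + duty = 261041.60 + 1942.50 = 262984.10
Import VAT = 262984.10 × 21% = 55226.66

Import duty: AUD 1942.50; import VAT: AUD 55226.66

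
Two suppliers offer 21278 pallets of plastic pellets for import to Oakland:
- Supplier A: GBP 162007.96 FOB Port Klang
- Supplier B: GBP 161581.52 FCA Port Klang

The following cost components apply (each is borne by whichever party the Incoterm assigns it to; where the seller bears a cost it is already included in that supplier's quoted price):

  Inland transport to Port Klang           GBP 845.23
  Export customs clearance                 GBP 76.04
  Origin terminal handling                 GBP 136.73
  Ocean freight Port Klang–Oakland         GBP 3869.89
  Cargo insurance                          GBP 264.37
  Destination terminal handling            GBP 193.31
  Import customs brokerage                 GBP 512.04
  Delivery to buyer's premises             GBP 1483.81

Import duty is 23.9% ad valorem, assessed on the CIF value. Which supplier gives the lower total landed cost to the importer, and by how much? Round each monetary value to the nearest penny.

Supplier A (FOB):
CIF value = FOB price + freight + insurance = 162007.96 + 3869.89 + 264.37 = 166142.22
Import duty = 166142.22 × 23.9% = 39707.99
Buyer bears (A): 3869.89 + 264.37 + 193.31 + 512.04 + 1483.81 = 6323.42
Landed cost (A) = invoice 162007.96 + 6323.42 + duty 39707.99 = 208039.37
Supplier B (FCA):
CIF value = FCA price + origin terminal + freight + insurance = 161581.52 + 136.73 + 3869.89 + 264.37 = 165852.51
Import duty = 165852.51 × 23.9% = 39638.75
Buyer bears (B): 136.73 + 3869.89 + 264.37 + 193.31 + 512.04 + 1483.81 = 6460.15
Landed cost (B) = invoice 161581.52 + 6460.15 + duty 39638.75 = 207680.42
Difference = |208039.37 − 207680.42| = 358.95

Supplier B is cheaper by GBP 358.95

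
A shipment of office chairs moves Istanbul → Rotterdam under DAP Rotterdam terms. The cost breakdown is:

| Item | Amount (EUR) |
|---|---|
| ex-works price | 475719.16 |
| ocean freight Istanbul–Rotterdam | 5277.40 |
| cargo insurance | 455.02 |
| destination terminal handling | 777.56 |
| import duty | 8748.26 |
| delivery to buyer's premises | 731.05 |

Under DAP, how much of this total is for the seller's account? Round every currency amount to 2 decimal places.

Seller's account: EUR 482960.19

DAP: the seller bears all costs to the named destination except import duty and clearance.
Seller's account: goods 475719.16 + freight 5277.40 + insurance 455.02 + destination terminal 777.56 + delivery 731.05 = 482960.19
Buyer's account: duty 8748.26 = 8748.26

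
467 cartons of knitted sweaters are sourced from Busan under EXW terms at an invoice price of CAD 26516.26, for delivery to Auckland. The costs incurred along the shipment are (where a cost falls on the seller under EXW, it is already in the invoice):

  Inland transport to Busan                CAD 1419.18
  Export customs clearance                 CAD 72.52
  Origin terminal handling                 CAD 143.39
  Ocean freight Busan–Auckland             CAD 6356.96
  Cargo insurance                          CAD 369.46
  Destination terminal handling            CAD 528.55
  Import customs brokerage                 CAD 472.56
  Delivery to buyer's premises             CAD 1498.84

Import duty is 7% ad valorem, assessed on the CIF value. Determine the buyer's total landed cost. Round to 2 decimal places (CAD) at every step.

EXW: the seller makes goods available at their premises; the buyer bears all onward costs.
CIF value = EXW price + inland to port + export clearance + origin terminal + freight + insurance = 26516.26 + 1419.18 + 72.52 + 143.39 + 6356.96 + 369.46 = 34877.77
Import duty = 34877.77 × 7% = 2441.44
Buyer bears: inland to port 1419.18 + export clearance 72.52 + origin terminal 143.39 + freight 6356.96 + insurance 369.46 + destination terminal 528.55 + brokerage 472.56 + delivery 1498.84 + duty 2441.44 = 13302.90
Landed cost = invoice 26516.26 + 13302.90 = 39819.16

Total landed cost: CAD 39819.16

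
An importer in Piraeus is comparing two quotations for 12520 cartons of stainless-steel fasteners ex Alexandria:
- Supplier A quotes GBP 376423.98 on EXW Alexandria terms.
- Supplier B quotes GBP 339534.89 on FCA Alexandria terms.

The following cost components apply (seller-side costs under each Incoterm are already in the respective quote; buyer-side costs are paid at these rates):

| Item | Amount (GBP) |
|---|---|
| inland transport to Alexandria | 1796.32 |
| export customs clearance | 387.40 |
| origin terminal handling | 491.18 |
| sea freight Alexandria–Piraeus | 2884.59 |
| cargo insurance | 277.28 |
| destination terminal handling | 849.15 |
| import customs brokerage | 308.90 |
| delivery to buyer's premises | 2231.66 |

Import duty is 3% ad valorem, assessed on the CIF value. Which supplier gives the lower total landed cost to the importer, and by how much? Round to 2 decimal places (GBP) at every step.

Supplier A (EXW):
CIF value = EXW price + inland to port + export clearance + origin terminal + freight + insurance = 376423.98 + 1796.32 + 387.40 + 491.18 + 2884.59 + 277.28 = 382260.75
Import duty = 382260.75 × 3% = 11467.82
Buyer bears (A): 1796.32 + 387.40 + 491.18 + 2884.59 + 277.28 + 849.15 + 308.90 + 2231.66 = 9226.48
Landed cost (A) = invoice 376423.98 + 9226.48 + duty 11467.82 = 397118.28
Supplier B (FCA):
CIF value = FCA price + origin terminal + freight + insurance = 339534.89 + 491.18 + 2884.59 + 277.28 = 343187.94
Import duty = 343187.94 × 3% = 10295.64
Buyer bears (B): 491.18 + 2884.59 + 277.28 + 849.15 + 308.90 + 2231.66 = 7042.76
Landed cost (B) = invoice 339534.89 + 7042.76 + duty 10295.64 = 356873.29
Difference = |397118.28 − 356873.29| = 40244.99

Supplier B is cheaper by GBP 40244.99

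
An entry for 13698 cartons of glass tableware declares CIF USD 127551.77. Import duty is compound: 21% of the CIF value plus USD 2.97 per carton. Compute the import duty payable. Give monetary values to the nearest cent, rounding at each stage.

Import duty: USD 67468.93

Ad valorem component: 127551.77 × 21% = 26785.87
Specific component: 13698 × 2.97 = 40683.06
Import duty = 26785.87 + 40683.06 = 67468.93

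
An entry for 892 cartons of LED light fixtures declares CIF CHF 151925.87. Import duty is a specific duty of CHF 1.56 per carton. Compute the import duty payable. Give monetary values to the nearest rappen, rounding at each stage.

Import duty: CHF 1391.52

Import duty = 892 × 1.56 = 1391.52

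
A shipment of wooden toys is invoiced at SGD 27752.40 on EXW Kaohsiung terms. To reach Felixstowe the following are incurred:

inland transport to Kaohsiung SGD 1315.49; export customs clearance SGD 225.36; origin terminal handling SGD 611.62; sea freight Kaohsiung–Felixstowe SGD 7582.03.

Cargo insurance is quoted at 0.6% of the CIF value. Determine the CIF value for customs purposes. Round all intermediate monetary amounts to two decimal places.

Let C be the CIF value. C = EXW price + pre-shipment costs + freight + 0.6% × C
C − 0.6% × C = 27752.40 + 1315.49 + 225.36 + 611.62 + 7582.03
0.994 × C = 37486.90
C = 37486.90 / 0.994 = 37713.18
Insurance premium = 0.6% × 37713.18 = 226.28

CIF value: SGD 37713.18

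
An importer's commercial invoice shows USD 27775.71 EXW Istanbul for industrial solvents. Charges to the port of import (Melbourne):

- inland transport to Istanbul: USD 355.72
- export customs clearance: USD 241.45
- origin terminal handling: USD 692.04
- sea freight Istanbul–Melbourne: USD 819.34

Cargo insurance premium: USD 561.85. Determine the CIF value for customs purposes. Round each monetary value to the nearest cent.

CIF value: USD 30446.11

CIF = EXW price + pre-shipment costs + freight + insurance
CIF = 27775.71 + 355.72 + 241.45 + 692.04 + 819.34 + 561.85 = 30446.11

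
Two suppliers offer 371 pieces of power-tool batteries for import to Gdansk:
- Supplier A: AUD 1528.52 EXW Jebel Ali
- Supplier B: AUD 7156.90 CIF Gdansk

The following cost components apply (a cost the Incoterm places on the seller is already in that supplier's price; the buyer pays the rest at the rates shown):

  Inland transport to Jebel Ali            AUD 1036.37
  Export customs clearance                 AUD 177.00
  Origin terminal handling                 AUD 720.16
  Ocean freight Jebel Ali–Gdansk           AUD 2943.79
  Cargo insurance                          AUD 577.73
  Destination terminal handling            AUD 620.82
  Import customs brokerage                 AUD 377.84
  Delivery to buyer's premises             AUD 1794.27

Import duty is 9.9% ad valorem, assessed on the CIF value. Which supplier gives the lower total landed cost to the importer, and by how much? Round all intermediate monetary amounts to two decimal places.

Supplier A is cheaper by AUD 190.49

Supplier A (EXW):
CIF value = EXW price + inland to port + export clearance + origin terminal + freight + insurance = 1528.52 + 1036.37 + 177.00 + 720.16 + 2943.79 + 577.73 = 6983.57
Import duty = 6983.57 × 9.9% = 691.37
Buyer bears (A): 1036.37 + 177.00 + 720.16 + 2943.79 + 577.73 + 620.82 + 377.84 + 1794.27 = 8247.98
Landed cost (A) = invoice 1528.52 + 8247.98 + duty 691.37 = 10467.87
Supplier B (CIF):
The CIF price already equals the CIF value: 7156.90
Import duty = 7156.90 × 9.9% = 708.53
Buyer bears (B): 620.82 + 377.84 + 1794.27 = 2792.93
Landed cost (B) = invoice 7156.90 + 2792.93 + duty 708.53 = 10658.36
Difference = |10467.87 − 10658.36| = 190.49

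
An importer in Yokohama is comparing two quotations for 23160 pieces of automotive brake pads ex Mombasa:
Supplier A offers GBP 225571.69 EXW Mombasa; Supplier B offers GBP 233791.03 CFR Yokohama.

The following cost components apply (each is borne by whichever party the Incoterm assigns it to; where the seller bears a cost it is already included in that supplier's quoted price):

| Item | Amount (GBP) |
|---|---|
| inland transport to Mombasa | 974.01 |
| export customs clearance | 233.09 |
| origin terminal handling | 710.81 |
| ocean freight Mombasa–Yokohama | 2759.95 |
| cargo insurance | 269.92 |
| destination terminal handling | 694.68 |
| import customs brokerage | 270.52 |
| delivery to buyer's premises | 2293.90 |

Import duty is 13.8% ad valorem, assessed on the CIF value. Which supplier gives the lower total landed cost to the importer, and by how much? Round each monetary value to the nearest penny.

Supplier A is cheaper by GBP 4030.20

Supplier A (EXW):
CIF value = EXW price + inland to port + export clearance + origin terminal + freight + insurance = 225571.69 + 974.01 + 233.09 + 710.81 + 2759.95 + 269.92 = 230519.47
Import duty = 230519.47 × 13.8% = 31811.69
Buyer bears (A): 974.01 + 233.09 + 710.81 + 2759.95 + 269.92 + 694.68 + 270.52 + 2293.90 = 8206.88
Landed cost (A) = invoice 225571.69 + 8206.88 + duty 31811.69 = 265590.26
Supplier B (CFR):
CIF value = CFR price + insurance = 233791.03 + 269.92 = 234060.95
Import duty = 234060.95 × 13.8% = 32300.41
Buyer bears (B): 269.92 + 694.68 + 270.52 + 2293.90 = 3529.02
Landed cost (B) = invoice 233791.03 + 3529.02 + duty 32300.41 = 269620.46
Difference = |265590.26 − 269620.46| = 4030.20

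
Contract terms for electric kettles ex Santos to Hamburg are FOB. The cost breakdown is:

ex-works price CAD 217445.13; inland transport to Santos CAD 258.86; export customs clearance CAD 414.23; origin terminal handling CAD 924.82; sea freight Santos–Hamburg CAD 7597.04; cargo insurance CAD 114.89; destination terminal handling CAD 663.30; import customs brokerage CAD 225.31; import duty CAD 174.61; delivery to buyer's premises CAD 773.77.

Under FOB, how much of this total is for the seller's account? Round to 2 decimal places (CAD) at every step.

Seller's account: CAD 219043.04

FOB: the seller bears costs until goods are on board at the origin port; the buyer bears freight, insurance and all costs thereafter.
Seller's account: goods 217445.13 + inland to port 258.86 + export clearance 414.23 + origin terminal 924.82 = 219043.04
Buyer's account: freight 7597.04 + insurance 114.89 + destination terminal 663.30 + brokerage 225.31 + duty 174.61 + delivery 773.77 = 9548.92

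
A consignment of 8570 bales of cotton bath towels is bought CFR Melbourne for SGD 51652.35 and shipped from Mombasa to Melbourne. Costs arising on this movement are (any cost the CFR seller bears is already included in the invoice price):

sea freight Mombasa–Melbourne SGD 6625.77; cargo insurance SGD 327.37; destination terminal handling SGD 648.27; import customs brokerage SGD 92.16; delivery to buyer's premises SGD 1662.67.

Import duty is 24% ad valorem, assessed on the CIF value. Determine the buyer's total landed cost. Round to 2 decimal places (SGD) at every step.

Total landed cost: SGD 66857.95

CFR: the seller pays costs through ocean freight to the destination port, but not insurance.
Already in the invoice (seller's account under CFR): freight — exclude.
CIF value = CFR price + insurance = 51652.35 + 327.37 = 51979.72
Import duty = 51979.72 × 24% = 12475.13
Buyer bears: insurance 327.37 + destination terminal 648.27 + brokerage 92.16 + delivery 1662.67 + duty 12475.13 = 15205.60
Landed cost = invoice 51652.35 + 15205.60 = 66857.95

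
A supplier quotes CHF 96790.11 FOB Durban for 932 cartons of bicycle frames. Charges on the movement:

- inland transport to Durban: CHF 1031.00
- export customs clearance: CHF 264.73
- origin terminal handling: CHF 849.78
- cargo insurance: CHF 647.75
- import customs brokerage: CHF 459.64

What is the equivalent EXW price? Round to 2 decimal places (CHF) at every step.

EXW price: CHF 94644.60

Not relevant to the conversion: brokerage, insurance — on the buyer under both terms; not part of either seller's price.
From FOB to EXW, the seller no longer bears: inland to port, export clearance, origin terminal.
EXW price = 96790.11 − 1031.00 − 264.73 − 849.78 = 94644.60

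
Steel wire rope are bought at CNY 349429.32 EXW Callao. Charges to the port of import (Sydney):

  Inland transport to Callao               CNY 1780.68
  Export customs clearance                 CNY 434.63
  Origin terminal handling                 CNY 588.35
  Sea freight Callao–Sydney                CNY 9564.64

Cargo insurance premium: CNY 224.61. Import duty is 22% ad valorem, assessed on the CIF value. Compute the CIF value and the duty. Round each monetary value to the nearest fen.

CIF = EXW price + pre-shipment costs + freight + insurance
CIF = 349429.32 + 1780.68 + 434.63 + 588.35 + 9564.64 + 224.61 = 362022.23
Import duty = 362022.23 × 22% = 79644.89

CIF value: CNY 362022.23; import duty: CNY 79644.89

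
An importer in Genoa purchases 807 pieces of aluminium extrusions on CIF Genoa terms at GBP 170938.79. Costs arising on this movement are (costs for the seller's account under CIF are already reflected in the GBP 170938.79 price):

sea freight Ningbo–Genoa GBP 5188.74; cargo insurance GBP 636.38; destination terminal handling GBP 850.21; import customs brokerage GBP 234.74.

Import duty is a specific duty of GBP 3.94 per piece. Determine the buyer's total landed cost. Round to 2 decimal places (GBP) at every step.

CIF: the seller pays costs through ocean freight and marine insurance to the destination port.
Already in the invoice (seller's account under CIF): freight, insurance — exclude.
The CIF price already equals the CIF value: 170938.79
Import duty = 807 × 3.94 = 3179.58
Buyer bears: destination terminal 850.21 + brokerage 234.74 + duty 3179.58 = 4264.53
Landed cost = invoice 170938.79 + 4264.53 = 175203.32

Total landed cost: GBP 175203.32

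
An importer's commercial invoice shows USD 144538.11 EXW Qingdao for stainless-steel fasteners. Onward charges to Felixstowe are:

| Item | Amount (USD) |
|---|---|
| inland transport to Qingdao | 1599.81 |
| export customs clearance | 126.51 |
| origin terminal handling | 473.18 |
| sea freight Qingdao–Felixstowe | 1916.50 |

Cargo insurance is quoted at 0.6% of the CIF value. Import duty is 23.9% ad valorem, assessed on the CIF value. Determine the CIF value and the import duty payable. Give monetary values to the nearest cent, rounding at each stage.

Let C be the CIF value. C = EXW price + pre-shipment costs + freight + 0.6% × C
C − 0.6% × C = 144538.11 + 1599.81 + 126.51 + 473.18 + 1916.50
0.994 × C = 148654.11
C = 148654.11 / 0.994 = 149551.42
Insurance premium = 0.6% × 149551.42 = 897.31
Import duty = 149551.42 × 23.9% = 35742.79

CIF value: USD 149551.42; import duty: USD 35742.79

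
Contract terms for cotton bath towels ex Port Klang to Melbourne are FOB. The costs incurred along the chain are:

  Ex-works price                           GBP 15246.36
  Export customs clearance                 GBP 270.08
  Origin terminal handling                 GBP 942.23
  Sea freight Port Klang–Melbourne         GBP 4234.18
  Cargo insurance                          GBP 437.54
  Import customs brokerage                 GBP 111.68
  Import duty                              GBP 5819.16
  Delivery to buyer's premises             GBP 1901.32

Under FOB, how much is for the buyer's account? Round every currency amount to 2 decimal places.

Buyer's account: GBP 12503.88

FOB: the seller bears costs until goods are on board at the origin port; the buyer bears freight, insurance and all costs thereafter.
Seller's account: goods 15246.36 + export clearance 270.08 + origin terminal 942.23 = 16458.67
Buyer's account: freight 4234.18 + insurance 437.54 + brokerage 111.68 + duty 5819.16 + delivery 1901.32 = 12503.88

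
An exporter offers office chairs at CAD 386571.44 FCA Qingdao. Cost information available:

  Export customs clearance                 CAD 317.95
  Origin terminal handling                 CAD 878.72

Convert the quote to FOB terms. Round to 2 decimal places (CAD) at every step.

Not relevant to the conversion: export clearance — on the seller under both FCA and FOB; already in the FCA price and stays in the FOB price.
From FCA to FOB, the seller additionally bears: origin terminal.
FOB price = 386571.44 + 878.72 = 387450.16

FOB price: CAD 387450.16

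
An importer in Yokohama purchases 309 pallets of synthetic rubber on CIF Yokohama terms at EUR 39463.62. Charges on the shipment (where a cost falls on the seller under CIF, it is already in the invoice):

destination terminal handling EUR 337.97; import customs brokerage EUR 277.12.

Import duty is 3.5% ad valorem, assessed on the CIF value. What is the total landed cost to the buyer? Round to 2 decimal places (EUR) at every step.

CIF: the seller pays costs through ocean freight and marine insurance to the destination port.
The CIF price already equals the CIF value: 39463.62
Import duty = 39463.62 × 3.5% = 1381.23
Buyer bears: destination terminal 337.97 + brokerage 277.12 + duty 1381.23 = 1996.32
Landed cost = invoice 39463.62 + 1996.32 = 41459.94

Total landed cost: EUR 41459.94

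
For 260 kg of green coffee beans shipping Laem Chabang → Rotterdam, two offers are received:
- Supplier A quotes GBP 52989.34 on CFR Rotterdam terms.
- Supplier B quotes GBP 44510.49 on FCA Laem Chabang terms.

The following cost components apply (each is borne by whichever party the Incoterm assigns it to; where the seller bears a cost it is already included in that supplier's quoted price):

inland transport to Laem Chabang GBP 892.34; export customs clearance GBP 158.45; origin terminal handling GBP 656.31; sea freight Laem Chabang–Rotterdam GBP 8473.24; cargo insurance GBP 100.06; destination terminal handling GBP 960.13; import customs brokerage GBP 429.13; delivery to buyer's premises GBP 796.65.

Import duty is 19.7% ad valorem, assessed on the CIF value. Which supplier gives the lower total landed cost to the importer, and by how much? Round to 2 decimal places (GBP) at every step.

Supplier A is cheaper by GBP 778.89

Supplier A (CFR):
CIF value = CFR price + insurance = 52989.34 + 100.06 = 53089.40
Import duty = 53089.40 × 19.7% = 10458.61
Buyer bears (A): 100.06 + 960.13 + 429.13 + 796.65 = 2285.97
Landed cost (A) = invoice 52989.34 + 2285.97 + duty 10458.61 = 65733.92
Supplier B (FCA):
CIF value = FCA price + origin terminal + freight + insurance = 44510.49 + 656.31 + 8473.24 + 100.06 = 53740.10
Import duty = 53740.10 × 19.7% = 10586.80
Buyer bears (B): 656.31 + 8473.24 + 100.06 + 960.13 + 429.13 + 796.65 = 11415.52
Landed cost (B) = invoice 44510.49 + 11415.52 + duty 10586.80 = 66512.81
Difference = |65733.92 − 66512.81| = 778.89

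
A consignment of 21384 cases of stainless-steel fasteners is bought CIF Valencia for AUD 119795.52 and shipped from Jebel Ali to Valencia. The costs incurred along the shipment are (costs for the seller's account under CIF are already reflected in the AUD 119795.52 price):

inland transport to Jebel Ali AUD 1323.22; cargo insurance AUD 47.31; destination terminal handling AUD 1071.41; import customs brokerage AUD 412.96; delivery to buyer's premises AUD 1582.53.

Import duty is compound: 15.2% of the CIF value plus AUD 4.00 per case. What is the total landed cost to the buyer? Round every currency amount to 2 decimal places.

Total landed cost: AUD 226607.34

CIF: the seller pays costs through ocean freight and marine insurance to the destination port.
Already in the invoice (seller's account under CIF): inland to port, insurance — exclude.
The CIF price already equals the CIF value: 119795.52
Ad valorem component: 119795.52 × 15.2% = 18208.92
Specific component: 21384 × 4.00 = 85536.00
Import duty = 18208.92 + 85536.00 = 103744.92
Buyer bears: destination terminal 1071.41 + brokerage 412.96 + delivery 1582.53 + duty 103744.92 = 106811.82
Landed cost = invoice 119795.52 + 106811.82 = 226607.34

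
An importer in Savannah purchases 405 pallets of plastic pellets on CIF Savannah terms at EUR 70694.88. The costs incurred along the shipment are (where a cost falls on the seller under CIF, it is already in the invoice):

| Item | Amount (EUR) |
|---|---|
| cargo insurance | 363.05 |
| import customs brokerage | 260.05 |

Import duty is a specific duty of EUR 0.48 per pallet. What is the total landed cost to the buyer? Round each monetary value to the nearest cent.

Total landed cost: EUR 71149.33

CIF: the seller pays costs through ocean freight and marine insurance to the destination port.
Already in the invoice (seller's account under CIF): insurance — exclude.
The CIF price already equals the CIF value: 70694.88
Import duty = 405 × 0.48 = 194.40
Buyer bears: brokerage 260.05 + duty 194.40 = 454.45
Landed cost = invoice 70694.88 + 454.45 = 71149.33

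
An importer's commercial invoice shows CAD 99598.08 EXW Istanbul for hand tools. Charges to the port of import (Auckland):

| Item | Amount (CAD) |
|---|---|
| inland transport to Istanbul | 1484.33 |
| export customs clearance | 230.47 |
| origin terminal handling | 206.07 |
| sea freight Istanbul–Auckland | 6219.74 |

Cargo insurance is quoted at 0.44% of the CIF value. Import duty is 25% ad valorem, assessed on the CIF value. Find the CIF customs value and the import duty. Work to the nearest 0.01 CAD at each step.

CIF value: CAD 108214.84; import duty: CAD 27053.71

Let C be the CIF value. C = EXW price + pre-shipment costs + freight + 0.44% × C
C − 0.44% × C = 99598.08 + 1484.33 + 230.47 + 206.07 + 6219.74
0.9956 × C = 107738.69
C = 107738.69 / 0.9956 = 108214.84
Insurance premium = 0.44% × 108214.84 = 476.15
Import duty = 108214.84 × 25% = 27053.71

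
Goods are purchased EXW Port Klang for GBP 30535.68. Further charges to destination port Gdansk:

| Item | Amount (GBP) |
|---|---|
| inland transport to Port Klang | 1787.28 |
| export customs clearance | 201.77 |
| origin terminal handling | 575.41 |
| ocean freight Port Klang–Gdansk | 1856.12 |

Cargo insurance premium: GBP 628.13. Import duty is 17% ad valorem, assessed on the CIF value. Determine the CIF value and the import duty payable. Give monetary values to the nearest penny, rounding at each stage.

CIF = EXW price + pre-shipment costs + freight + insurance
CIF = 30535.68 + 1787.28 + 201.77 + 575.41 + 1856.12 + 628.13 = 35584.39
Import duty = 35584.39 × 17% = 6049.35

CIF value: GBP 35584.39; import duty: GBP 6049.35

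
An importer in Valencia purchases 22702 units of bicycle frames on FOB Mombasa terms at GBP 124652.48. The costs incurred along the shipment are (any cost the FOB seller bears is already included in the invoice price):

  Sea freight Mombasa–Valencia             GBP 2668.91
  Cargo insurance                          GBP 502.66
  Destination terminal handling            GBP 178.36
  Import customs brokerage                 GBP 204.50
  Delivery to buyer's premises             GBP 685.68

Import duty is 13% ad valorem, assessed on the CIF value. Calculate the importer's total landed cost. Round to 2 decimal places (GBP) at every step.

Total landed cost: GBP 145509.72

FOB: the seller bears costs until goods are on board at the origin port; the buyer bears freight, insurance and all costs thereafter.
CIF value = FOB price + freight + insurance = 124652.48 + 2668.91 + 502.66 = 127824.05
Import duty = 127824.05 × 13% = 16617.13
Buyer bears: freight 2668.91 + insurance 502.66 + destination terminal 178.36 + brokerage 204.50 + delivery 685.68 + duty 16617.13 = 20857.24
Landed cost = invoice 124652.48 + 20857.24 = 145509.72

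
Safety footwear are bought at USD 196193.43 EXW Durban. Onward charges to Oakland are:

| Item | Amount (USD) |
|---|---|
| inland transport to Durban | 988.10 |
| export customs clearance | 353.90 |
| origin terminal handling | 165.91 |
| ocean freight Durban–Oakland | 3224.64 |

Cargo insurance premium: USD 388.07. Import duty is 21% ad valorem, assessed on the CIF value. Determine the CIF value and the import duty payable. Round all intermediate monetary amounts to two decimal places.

CIF value: USD 201314.05; import duty: USD 42275.95

CIF = EXW price + pre-shipment costs + freight + insurance
CIF = 196193.43 + 988.10 + 353.90 + 165.91 + 3224.64 + 388.07 = 201314.05
Import duty = 201314.05 × 21% = 42275.95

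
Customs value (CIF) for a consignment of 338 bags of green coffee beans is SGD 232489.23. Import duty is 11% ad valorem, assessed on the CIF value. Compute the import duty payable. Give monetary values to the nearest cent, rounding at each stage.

Import duty = 232489.23 × 11% = 25573.82

Import duty: SGD 25573.82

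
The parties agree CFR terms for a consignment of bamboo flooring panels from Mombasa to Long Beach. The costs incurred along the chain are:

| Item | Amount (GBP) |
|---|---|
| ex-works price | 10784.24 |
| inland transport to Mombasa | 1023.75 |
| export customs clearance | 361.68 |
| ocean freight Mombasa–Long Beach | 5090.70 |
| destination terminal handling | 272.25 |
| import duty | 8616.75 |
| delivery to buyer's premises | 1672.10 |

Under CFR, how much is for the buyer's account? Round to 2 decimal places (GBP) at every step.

CFR: the seller pays costs through ocean freight to the destination port, but not insurance.
Seller's account: goods 10784.24 + inland to port 1023.75 + export clearance 361.68 + freight 5090.70 = 17260.37
Buyer's account: destination terminal 272.25 + duty 8616.75 + delivery 1672.10 = 10561.10

Buyer's account: GBP 10561.10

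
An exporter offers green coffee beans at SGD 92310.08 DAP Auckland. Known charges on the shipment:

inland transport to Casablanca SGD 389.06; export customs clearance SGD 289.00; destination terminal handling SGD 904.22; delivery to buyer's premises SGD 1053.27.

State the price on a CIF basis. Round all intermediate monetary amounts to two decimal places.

CIF price: SGD 90352.59

Not relevant to the conversion: export clearance, inland to port — on the seller under both DAP and CIF; already in the DAP price and stays in the CIF price.
From DAP to CIF, the seller no longer bears: destination terminal, delivery.
CIF price = 92310.08 − 904.22 − 1053.27 = 90352.59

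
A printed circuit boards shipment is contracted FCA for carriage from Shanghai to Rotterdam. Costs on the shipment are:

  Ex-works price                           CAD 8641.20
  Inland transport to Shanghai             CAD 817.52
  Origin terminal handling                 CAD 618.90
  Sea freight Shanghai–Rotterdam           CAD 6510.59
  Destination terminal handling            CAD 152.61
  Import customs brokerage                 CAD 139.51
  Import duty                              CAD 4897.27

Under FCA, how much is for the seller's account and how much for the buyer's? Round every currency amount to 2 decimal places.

Seller: CAD 9458.72; buyer: CAD 12318.88

FCA: the seller delivers export-cleared goods to the carrier; the buyer bears costs from that point.
Seller's account: goods 8641.20 + inland to port 817.52 = 9458.72
Buyer's account: origin terminal 618.90 + freight 6510.59 + destination terminal 152.61 + brokerage 139.51 + duty 4897.27 = 12318.88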